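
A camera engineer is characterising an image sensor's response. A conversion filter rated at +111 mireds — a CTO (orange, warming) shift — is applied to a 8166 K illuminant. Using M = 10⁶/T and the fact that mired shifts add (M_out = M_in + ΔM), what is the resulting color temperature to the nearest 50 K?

M_in = 10⁶/8166 = 122.46 mireds.
M_out = 122.46 + (+111) = 233.46 mireds.
T_out = 10⁶/233.46 = 4283.4 K → 4300 K.

4300 K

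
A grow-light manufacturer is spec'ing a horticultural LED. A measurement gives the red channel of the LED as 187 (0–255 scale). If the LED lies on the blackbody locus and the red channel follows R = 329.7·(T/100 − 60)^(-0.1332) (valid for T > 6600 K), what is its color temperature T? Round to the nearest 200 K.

(t − 60)^(-0.1332) = 187/329.7 = 0.56718.
t − 60 = 0.56718^(1/-0.1332) = 0.56718^(-7.508) = 70.620, so t = 130.620.
T = 100·t = 13062 K → 13000 K to the nearest 200 K.

13000 K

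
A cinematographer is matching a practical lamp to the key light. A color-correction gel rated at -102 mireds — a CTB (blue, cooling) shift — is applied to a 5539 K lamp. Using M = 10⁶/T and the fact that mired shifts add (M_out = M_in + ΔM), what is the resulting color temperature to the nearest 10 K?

M_in = 10⁶/5539 = 180.54 mireds.
M_out = 180.54 + (-102) = 78.54 mireds.
T_out = 10⁶/78.54 = 12732.7 K → 12730 K.

12730 K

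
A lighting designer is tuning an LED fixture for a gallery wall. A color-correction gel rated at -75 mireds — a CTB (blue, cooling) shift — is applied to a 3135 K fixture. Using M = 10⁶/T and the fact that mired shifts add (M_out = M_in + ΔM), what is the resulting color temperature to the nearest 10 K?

M_in = 10⁶/3135 = 318.98 mireds.
M_out = 318.98 + (-75) = 243.98 mireds.
T_out = 10⁶/243.98 = 4098.7 K → 4100 K.

4100 K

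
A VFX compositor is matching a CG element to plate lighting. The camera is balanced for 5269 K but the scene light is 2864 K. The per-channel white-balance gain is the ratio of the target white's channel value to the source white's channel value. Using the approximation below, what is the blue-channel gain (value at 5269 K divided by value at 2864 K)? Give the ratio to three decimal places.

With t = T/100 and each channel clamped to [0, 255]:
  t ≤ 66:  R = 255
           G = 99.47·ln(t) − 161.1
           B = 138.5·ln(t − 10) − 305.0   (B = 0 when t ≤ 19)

2.146

At 2864 K (t = 28.64):
  B = 138.5·ln(28.64 − 10) − 305.0 = 138.5·ln 18.64 − 305.0 = 138.5·2.9253 − 305.0 = 100.155.
At 5269 K (t = 52.69):
  B = 138.5·ln(52.69 − 10) − 305.0 = 138.5·ln 42.69 − 305.0 = 138.5·3.7540 − 305.0 = 214.924.
Gain = 214.924 / 100.155 = 2.1459 → 2.146.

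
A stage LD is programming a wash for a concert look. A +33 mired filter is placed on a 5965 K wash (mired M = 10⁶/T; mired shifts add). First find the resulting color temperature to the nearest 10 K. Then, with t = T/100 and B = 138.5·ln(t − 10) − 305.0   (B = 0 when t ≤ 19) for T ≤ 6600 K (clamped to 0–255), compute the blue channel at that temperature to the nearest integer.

205

M_in = 10⁶/5965 = 167.64; M_out = 167.64 + (+33) = 200.64.
T_out = 10⁶/200.64 = 4983.9 K → 4980 K; t = 49.8.
B = 138.5·ln(49.8 − 10) − 305.0 = 138.5·ln 39.8 − 305.0 = 138.5·3.6839 − 305.0 = 205.216.
Rounded: 205.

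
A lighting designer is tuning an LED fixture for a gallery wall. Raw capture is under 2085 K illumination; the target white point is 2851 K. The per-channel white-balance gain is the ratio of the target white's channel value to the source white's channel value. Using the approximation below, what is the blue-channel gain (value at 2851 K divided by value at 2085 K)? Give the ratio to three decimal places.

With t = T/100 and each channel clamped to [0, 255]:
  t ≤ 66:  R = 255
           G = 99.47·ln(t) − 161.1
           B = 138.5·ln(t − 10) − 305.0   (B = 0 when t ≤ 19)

3.935

At 2085 K (t = 20.85):
  B = 138.5·ln(20.85 − 10) − 305.0 = 138.5·ln 10.85 − 305.0 = 138.5·2.3842 − 305.0 = 25.207.
At 2851 K (t = 28.51):
  B = 138.5·ln(28.51 − 10) − 305.0 = 138.5·ln 18.51 − 305.0 = 138.5·2.9183 − 305.0 = 99.186.
Gain = 99.186 / 25.207 = 3.9349 → 3.935.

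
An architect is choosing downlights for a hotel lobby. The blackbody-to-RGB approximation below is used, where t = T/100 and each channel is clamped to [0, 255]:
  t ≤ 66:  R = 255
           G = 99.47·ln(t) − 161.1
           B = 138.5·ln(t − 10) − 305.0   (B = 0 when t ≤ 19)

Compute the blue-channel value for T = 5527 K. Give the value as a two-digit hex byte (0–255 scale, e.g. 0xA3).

t = 5527/100 = 55.27; the t ≤ 66 branch applies.
B = 138.5·ln(55.27 − 10) − 305.0 = 138.5·ln 45.27 − 305.0 = 138.5·3.8126 − 305.0 = 223.051.
Rounded: 223; in hex, 0xDF.

0xDF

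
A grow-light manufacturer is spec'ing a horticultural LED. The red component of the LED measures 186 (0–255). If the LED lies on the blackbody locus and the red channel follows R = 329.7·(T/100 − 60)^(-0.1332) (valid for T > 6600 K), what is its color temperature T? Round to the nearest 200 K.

13400 K

(t − 60)^(-0.1332) = 186/329.7 = 0.56415.
t − 60 = 0.56415^(1/-0.1332) = 0.56415^(-7.508) = 73.521, so t = 133.521.
T = 100·t = 13352 K → 13400 K to the nearest 200 K.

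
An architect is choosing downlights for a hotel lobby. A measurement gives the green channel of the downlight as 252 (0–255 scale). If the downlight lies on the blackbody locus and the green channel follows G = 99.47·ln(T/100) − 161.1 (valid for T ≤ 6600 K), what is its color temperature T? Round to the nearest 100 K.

ln t = (252 + 161.1) / 99.47 = 4.1530.
t = e^4.1530 = 63.625.
T = 100·t = 6363 K → 6400 K to the nearest 100 K.

6400 K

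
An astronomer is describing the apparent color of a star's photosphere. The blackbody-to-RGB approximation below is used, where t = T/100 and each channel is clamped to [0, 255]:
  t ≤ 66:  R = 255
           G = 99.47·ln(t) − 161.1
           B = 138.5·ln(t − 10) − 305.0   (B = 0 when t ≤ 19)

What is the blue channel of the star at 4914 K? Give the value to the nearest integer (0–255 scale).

203

t = 4914/100 = 49.14; the t ≤ 66 branch applies.
B = 138.5·ln(49.14 − 10) − 305.0 = 138.5·ln 39.14 − 305.0 = 138.5·3.6671 − 305.0 = 202.900.
Rounded: 203.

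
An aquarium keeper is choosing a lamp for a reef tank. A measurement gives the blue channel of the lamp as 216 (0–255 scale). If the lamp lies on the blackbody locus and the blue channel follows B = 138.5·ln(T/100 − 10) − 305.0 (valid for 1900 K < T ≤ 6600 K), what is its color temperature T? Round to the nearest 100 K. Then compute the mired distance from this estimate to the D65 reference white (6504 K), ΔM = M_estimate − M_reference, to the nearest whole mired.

+35 mireds

ln(t − 10) = (216 + 305.0) / 138.5 = 3.7617.
t − 10 = e^3.7617 = 43.023, so t = 53.023.
T = 100·t = 5302 K → 5300 K to the nearest 100 K.
M_estimate = 10⁶/5300 = 188.68; M_reference = 10⁶/6504 = 153.75.
ΔM = 188.68 − 153.75 = 34.93 → +35 mireds.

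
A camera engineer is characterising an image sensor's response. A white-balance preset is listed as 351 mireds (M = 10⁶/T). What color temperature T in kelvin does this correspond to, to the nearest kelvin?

2849 K

T = 10⁶ / 351 = 2849.00 K → 2849 K.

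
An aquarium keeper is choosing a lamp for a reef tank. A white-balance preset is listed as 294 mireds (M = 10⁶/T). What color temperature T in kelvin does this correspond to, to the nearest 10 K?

3400 K

T = 10⁶ / 294 = 3401.36 K → 3400 K.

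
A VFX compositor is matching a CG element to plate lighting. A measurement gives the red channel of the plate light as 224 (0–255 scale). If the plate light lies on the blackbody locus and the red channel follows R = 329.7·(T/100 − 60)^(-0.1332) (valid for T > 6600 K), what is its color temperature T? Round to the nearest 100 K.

(t − 60)^(-0.1332) = 224/329.7 = 0.67941.
t − 60 = 0.67941^(1/-0.1332) = 0.67941^(-7.508) = 18.209, so t = 78.209.
T = 100·t = 7821 K → 7800 K to the nearest 100 K.

7800 K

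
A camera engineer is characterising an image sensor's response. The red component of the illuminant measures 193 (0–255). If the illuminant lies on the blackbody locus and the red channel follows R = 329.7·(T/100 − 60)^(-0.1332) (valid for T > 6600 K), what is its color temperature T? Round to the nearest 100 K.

(t − 60)^(-0.1332) = 193/329.7 = 0.58538.
t − 60 = 0.58538^(1/-0.1332) = 0.58538^(-7.508) = 55.713, so t = 115.713.
T = 100·t = 11571 K → 11600 K to the nearest 100 K.

11600 K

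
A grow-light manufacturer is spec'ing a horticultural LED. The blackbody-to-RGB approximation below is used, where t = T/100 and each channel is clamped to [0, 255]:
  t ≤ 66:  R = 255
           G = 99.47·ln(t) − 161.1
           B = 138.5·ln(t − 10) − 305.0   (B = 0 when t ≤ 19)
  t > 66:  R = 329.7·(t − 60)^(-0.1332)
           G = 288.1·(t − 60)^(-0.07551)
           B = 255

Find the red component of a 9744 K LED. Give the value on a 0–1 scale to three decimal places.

0.798

t = 9744/100 = 97.44; the t > 66 branch applies.
R = 329.7·(97.44 − 60)^(-0.1332) = 329.7·37.44^(-0.1332) = 329.7·0.61721 = 203.494.
On a 0–1 scale: 203.494/255 = 0.7980 → 0.798.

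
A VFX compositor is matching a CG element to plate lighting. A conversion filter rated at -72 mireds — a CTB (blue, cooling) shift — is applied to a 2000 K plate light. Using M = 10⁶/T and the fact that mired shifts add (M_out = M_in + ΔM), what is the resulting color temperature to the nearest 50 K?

M_in = 10⁶/2000 = 500.00 mireds.
M_out = 500.00 + (-72) = 428.00 mireds.
T_out = 10⁶/428.00 = 2336.4 K → 2350 K.

2350 K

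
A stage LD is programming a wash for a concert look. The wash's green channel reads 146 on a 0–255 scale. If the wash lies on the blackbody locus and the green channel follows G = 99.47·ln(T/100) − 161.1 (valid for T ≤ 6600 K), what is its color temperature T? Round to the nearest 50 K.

2200 K

ln t = (146 + 161.1) / 99.47 = 3.0874.
t = e^3.0874 = 21.919.
T = 100·t = 2192 K → 2200 K to the nearest 50 K.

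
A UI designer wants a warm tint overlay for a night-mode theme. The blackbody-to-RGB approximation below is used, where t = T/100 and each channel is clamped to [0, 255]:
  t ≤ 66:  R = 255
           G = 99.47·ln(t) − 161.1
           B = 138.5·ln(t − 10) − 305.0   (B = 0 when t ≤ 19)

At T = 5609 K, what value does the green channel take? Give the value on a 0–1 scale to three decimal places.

0.939

t = 5609/100 = 56.09; the t ≤ 66 branch applies.
G = 99.47·ln 56.09 − 161.1 = 99.47·4.0270 − 161.1 = 239.461.
On a 0–1 scale: 239.461/255 = 0.9391 → 0.939.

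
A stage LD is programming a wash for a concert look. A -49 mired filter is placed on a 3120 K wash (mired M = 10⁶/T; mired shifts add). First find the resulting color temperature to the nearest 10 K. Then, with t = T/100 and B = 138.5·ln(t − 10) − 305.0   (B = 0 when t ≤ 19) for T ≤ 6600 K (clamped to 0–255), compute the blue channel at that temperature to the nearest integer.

M_in = 10⁶/3120 = 320.51; M_out = 320.51 + (-49) = 271.51.
T_out = 10⁶/271.51 = 3683.1 K → 3680 K; t = 36.8.
B = 138.5·ln(36.8 − 10) − 305.0 = 138.5·ln 26.8 − 305.0 = 138.5·3.2884 − 305.0 = 150.444.
Rounded: 150.

150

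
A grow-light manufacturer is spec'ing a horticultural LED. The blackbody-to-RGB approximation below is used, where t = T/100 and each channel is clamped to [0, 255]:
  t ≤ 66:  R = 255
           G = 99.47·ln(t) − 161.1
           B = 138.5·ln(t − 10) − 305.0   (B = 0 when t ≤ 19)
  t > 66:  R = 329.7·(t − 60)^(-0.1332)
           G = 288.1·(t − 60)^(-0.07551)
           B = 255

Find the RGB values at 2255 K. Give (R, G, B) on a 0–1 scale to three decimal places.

t = 2255/100 = 22.55; the t ≤ 66 branch applies.
R = 255 by definition for t ≤ 66.
G = 99.47·ln 22.55 − 161.1 = 99.47·3.1157 − 161.1 = 148.822.
B = 138.5·ln(22.55 − 10) − 305.0 = 138.5·ln 12.55 − 305.0 = 138.5·2.5297 − 305.0 = 45.366.
Dividing each by 255: (1.0000, 0.5836, 0.1779) → (1.000, 0.584, 0.178).

(1.000, 0.584, 0.178)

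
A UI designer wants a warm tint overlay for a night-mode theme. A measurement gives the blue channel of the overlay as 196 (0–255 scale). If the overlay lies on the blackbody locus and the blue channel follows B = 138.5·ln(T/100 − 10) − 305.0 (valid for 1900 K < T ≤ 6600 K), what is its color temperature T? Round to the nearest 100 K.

4700 K

ln(t − 10) = (196 + 305.0) / 138.5 = 3.6173.
t − 10 = e^3.6173 = 37.238, so t = 47.238.
T = 100·t = 4724 K → 4700 K to the nearest 100 K.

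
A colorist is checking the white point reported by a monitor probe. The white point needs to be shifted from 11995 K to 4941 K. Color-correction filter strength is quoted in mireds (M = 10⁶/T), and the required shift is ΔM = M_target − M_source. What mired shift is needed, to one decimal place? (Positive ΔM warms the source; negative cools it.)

+119.0 mireds

M_source = 10⁶/11995 = 83.368; M_target = 10⁶/4941 = 202.388.
ΔM = 202.388 − 83.368 = 119.020 → +119.0 mireds, a warming shift.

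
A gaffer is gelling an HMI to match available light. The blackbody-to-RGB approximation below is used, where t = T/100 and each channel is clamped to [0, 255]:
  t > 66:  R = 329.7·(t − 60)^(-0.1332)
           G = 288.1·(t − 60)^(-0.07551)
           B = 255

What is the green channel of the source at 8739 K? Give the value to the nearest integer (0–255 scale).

t = 8739/100 = 87.39; the t > 66 branch applies.
G = 288.1·(87.39 − 60)^(-0.07551) = 288.1·27.39^(-0.07551) = 288.1·0.77884 = 224.383.
Rounded: 224.

224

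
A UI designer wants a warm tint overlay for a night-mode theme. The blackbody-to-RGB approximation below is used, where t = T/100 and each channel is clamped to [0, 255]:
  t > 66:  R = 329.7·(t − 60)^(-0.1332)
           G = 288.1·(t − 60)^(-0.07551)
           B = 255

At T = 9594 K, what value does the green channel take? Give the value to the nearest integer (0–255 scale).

t = 9594/100 = 95.94; the t > 66 branch applies.
G = 288.1·(95.94 − 60)^(-0.07551) = 288.1·35.94^(-0.07551) = 288.1·0.76302 = 219.827.
Rounded: 220.

220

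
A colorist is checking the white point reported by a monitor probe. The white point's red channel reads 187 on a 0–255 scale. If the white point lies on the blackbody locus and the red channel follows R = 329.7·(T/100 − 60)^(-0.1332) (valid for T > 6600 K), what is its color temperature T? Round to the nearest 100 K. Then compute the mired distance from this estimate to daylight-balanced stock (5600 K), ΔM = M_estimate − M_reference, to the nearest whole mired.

-102 mireds

(t − 60)^(-0.1332) = 187/329.7 = 0.56718.
t − 60 = 0.56718^(1/-0.1332) = 0.56718^(-7.508) = 70.620, so t = 130.620.
T = 100·t = 13062 K → 13100 K to the nearest 100 K.
M_estimate = 10⁶/13100 = 76.34; M_reference = 10⁶/5600 = 178.57.
ΔM = 76.34 − 178.57 = -102.24 → -102 mireds.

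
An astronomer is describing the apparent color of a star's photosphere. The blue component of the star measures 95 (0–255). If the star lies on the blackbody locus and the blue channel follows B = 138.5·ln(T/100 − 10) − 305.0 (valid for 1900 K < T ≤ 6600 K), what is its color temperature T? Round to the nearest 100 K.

2800 K

ln(t − 10) = (95 + 305.0) / 138.5 = 2.8881.
t − 10 = e^2.8881 = 17.959, so t = 27.959.
T = 100·t = 2796 K → 2800 K to the nearest 100 K.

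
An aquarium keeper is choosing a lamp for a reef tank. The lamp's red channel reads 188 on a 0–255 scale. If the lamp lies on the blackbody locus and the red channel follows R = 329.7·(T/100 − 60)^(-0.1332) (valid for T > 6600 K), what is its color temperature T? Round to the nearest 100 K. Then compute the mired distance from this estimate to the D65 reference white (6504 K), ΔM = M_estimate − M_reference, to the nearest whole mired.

-76 mireds

(t − 60)^(-0.1332) = 188/329.7 = 0.57022.
t − 60 = 0.57022^(1/-0.1332) = 0.57022^(-7.508) = 67.848, so t = 127.848.
T = 100·t = 12785 K → 12800 K to the nearest 100 K.
M_estimate = 10⁶/12800 = 78.12; M_reference = 10⁶/6504 = 153.75.
ΔM = 78.12 − 153.75 = -75.63 → -76 mireds.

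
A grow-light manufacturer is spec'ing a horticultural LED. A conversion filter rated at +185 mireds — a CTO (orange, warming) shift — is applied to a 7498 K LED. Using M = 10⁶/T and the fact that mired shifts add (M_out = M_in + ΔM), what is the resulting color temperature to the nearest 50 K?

3150 K

M_in = 10⁶/7498 = 133.37 mireds.
M_out = 133.37 + (+185) = 318.37 mireds.
T_out = 10⁶/318.37 = 3141.0 K → 3150 K.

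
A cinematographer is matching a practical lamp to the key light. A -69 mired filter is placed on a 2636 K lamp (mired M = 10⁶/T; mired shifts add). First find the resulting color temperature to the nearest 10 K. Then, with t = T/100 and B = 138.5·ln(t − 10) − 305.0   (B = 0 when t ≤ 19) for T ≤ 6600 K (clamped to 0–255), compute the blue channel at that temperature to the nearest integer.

124

M_in = 10⁶/2636 = 379.36; M_out = 379.36 + (-69) = 310.36.
T_out = 10⁶/310.36 = 3222.0 K → 3220 K; t = 32.2.
B = 138.5·ln(32.2 − 10) − 305.0 = 138.5·ln 22.2 − 305.0 = 138.5·3.1001 − 305.0 = 124.363.
Rounded: 124.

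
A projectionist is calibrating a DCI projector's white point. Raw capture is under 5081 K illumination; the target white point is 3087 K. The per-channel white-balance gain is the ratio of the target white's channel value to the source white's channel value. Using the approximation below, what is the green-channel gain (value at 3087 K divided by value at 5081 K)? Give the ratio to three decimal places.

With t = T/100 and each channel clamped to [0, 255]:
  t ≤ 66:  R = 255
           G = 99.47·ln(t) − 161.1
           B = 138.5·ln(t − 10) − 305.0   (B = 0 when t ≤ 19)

At 5081 K (t = 50.81):
  G = 99.47·ln 50.81 − 161.1 = 99.47·3.9281 − 161.1 = 229.627.
At 3087 K (t = 30.87):
  G = 99.47·ln 30.87 − 161.1 = 99.47·3.4298 − 161.1 = 180.061.
Gain = 180.061 / 229.627 = 0.7841 → 0.784.

0.784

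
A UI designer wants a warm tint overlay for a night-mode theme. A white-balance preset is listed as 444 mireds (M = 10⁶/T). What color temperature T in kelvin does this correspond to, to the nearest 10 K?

2250 K

T = 10⁶ / 444 = 2252.25 K → 2250 K.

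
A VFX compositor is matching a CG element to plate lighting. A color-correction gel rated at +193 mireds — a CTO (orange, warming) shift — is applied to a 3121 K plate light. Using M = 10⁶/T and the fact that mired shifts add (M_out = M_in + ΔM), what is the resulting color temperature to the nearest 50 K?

M_in = 10⁶/3121 = 320.41 mireds.
M_out = 320.41 + (+193) = 513.41 mireds.
T_out = 10⁶/513.41 = 1947.8 K → 1950 K.

1950 K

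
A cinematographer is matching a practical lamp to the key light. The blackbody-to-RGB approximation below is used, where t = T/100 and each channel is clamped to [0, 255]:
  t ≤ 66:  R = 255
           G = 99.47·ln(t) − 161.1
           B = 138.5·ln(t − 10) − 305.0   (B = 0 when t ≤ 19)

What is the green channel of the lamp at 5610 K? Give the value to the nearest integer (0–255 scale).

239

t = 5610/100 = 56.1; the t ≤ 66 branch applies.
G = 99.47·ln 56.1 − 161.1 = 99.47·4.0271 − 161.1 = 239.479.
Rounded: 239.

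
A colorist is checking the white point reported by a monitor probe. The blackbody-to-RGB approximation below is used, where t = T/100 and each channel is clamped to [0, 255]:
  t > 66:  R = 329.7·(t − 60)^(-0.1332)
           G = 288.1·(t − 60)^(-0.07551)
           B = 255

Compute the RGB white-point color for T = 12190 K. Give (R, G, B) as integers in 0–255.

t = 12190/100 = 121.9; the t > 66 branch applies.
R = 329.7·(121.9 − 60)^(-0.1332) = 329.7·61.9^(-0.1332) = 329.7·0.57723 = 190.312.
G = 288.1·(121.9 − 60)^(-0.07551) = 288.1·61.9^(-0.07551) = 288.1·0.73233 = 210.986.
B = 255 by definition for t > 66.
Rounded: (190, 211, 255).

(190, 211, 255)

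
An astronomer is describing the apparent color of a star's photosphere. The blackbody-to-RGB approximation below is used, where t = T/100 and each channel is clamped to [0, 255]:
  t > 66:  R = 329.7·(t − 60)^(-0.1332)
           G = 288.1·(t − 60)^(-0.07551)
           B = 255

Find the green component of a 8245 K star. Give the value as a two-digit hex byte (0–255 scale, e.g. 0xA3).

t = 8245/100 = 82.45; the t > 66 branch applies.
G = 288.1·(82.45 − 60)^(-0.07551) = 288.1·22.45^(-0.07551) = 288.1·0.79062 = 227.779.
Rounded: 228; in hex, 0xE4.

0xE4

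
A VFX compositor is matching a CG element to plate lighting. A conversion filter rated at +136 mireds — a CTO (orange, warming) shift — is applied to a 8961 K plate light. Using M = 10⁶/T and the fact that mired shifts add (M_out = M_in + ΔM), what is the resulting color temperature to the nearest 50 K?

M_in = 10⁶/8961 = 111.59 mireds.
M_out = 111.59 + (+136) = 247.59 mireds.
T_out = 10⁶/247.59 = 4038.9 K → 4050 K.

4050 K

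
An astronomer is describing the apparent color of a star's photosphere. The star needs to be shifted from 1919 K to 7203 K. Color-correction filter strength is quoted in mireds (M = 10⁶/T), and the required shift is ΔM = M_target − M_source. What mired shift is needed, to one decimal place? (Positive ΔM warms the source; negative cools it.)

M_source = 10⁶/1919 = 521.105; M_target = 10⁶/7203 = 138.831.
ΔM = 138.831 − 521.105 = -382.274 → -382.3 mireds, a cooling shift.

-382.3 mireds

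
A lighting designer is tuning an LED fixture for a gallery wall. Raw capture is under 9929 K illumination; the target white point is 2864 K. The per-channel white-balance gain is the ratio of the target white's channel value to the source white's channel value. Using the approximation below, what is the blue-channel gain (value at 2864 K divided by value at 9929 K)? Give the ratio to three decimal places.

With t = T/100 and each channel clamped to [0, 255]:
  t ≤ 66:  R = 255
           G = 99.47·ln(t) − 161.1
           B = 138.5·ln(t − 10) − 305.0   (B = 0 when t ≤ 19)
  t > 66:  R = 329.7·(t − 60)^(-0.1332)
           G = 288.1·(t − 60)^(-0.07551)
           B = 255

0.393

At 9929 K (t = 99.29):
  B = 255 by definition for t > 66.
At 2864 K (t = 28.64):
  B = 138.5·ln(28.64 − 10) − 305.0 = 138.5·ln 18.64 − 305.0 = 138.5·2.9253 − 305.0 = 100.155.
Gain = 100.155 / 255.000 = 0.3928 → 0.393.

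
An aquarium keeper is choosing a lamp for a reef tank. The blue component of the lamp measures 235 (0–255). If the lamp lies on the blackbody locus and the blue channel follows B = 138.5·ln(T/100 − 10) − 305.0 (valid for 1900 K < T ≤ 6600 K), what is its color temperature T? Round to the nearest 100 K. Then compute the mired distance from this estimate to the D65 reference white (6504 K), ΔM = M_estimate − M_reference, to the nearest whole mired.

+16 mireds

ln(t − 10) = (235 + 305.0) / 138.5 = 3.8989.
t − 10 = e^3.8989 = 49.349, so t = 59.349.
T = 100·t = 5935 K → 5900 K to the nearest 100 K.
M_estimate = 10⁶/5900 = 169.49; M_reference = 10⁶/6504 = 153.75.
ΔM = 169.49 − 153.75 = 15.74 → +16 mireds.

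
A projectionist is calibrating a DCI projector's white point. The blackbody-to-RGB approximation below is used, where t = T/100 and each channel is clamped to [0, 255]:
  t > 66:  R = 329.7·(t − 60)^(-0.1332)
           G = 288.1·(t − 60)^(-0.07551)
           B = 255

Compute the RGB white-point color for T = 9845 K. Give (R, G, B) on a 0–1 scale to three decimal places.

t = 9845/100 = 98.45; the t > 66 branch applies.
R = 329.7·(98.45 − 60)^(-0.1332) = 329.7·38.45^(-0.1332) = 329.7·0.61502 = 202.773.
G = 288.1·(98.45 − 60)^(-0.07551) = 288.1·38.45^(-0.07551) = 288.1·0.75914 = 218.710.
B = 255 by definition for t > 66.
Dividing each by 255: (0.7952, 0.8577, 1.0000) → (0.795, 0.858, 1.000).

(0.795, 0.858, 1.000)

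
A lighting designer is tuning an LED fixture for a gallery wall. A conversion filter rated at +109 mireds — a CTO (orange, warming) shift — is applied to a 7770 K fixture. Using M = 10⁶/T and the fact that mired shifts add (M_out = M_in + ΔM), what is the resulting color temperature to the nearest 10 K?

4210 K

M_in = 10⁶/7770 = 128.70 mireds.
M_out = 128.70 + (+109) = 237.70 mireds.
T_out = 10⁶/237.70 = 4207.0 K → 4210 K.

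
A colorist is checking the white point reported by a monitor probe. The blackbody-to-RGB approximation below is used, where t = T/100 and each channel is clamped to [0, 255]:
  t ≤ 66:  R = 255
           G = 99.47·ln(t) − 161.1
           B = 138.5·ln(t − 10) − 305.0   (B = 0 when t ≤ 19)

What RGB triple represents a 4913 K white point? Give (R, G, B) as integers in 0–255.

(255, 226, 203)

t = 4913/100 = 49.13; the t ≤ 66 branch applies.
R = 255 by definition for t ≤ 66.
G = 99.47·ln 49.13 − 161.1 = 99.47·3.8945 − 161.1 = 226.283.
B = 138.5·ln(49.13 − 10) − 305.0 = 138.5·ln 39.13 − 305.0 = 138.5·3.6669 − 305.0 = 202.864.
Rounded: (255, 226, 203).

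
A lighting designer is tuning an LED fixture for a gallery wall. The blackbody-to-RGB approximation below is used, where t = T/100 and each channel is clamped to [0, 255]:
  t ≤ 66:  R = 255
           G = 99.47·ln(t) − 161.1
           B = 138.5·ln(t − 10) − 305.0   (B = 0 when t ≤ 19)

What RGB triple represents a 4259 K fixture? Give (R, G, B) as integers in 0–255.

t = 4259/100 = 42.59; the t ≤ 66 branch applies.
R = 255 by definition for t ≤ 66.
G = 99.47·ln 42.59 − 161.1 = 99.47·3.7516 − 161.1 = 212.074.
B = 138.5·ln(42.59 − 10) − 305.0 = 138.5·ln 32.59 − 305.0 = 138.5·3.4840 − 305.0 = 177.535.
Rounded: (255, 212, 178).

(255, 212, 178)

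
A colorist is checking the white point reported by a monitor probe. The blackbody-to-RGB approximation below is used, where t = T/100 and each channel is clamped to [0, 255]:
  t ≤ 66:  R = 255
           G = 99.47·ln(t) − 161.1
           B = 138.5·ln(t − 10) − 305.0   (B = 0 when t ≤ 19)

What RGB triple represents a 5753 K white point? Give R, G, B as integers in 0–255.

R=255, G=242, B=230

t = 5753/100 = 57.53; the t ≤ 66 branch applies.
R = 255 by definition for t ≤ 66.
G = 99.47·ln 57.53 − 161.1 = 99.47·4.0523 − 161.1 = 241.983.
B = 138.5·ln(57.53 − 10) − 305.0 = 138.5·ln 47.53 − 305.0 = 138.5·3.8614 − 305.0 = 229.799.
Rounded: (255, 242, 230).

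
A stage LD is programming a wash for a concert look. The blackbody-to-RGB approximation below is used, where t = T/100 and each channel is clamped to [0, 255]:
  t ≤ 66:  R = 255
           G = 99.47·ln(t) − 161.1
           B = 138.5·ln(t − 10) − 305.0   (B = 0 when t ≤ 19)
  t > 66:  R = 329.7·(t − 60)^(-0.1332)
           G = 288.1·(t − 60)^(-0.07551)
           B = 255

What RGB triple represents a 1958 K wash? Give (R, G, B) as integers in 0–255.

(255, 135, 8)

t = 1958/100 = 19.58; the t ≤ 66 branch applies.
R = 255 by definition for t ≤ 66.
G = 99.47·ln 19.58 − 161.1 = 99.47·2.9745 − 161.1 = 134.774.
B = 138.5·ln(19.58 − 10) − 305.0 = 138.5·ln 9.58 − 305.0 = 138.5·2.2597 − 305.0 = 7.965.
Rounded: (255, 135, 8).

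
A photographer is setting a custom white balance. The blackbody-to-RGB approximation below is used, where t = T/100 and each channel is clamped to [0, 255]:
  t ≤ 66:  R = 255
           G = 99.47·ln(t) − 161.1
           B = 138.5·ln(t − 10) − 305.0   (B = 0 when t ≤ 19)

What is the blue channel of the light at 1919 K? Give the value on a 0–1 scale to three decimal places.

0.009

t = 1919/100 = 19.19; the t ≤ 66 branch applies.
B = 138.5·ln(19.19 − 10) − 305.0 = 138.5·ln 9.19 − 305.0 = 138.5·2.2181 − 305.0 = 2.209.
On a 0–1 scale: 2.209/255 = 0.0087 → 0.009.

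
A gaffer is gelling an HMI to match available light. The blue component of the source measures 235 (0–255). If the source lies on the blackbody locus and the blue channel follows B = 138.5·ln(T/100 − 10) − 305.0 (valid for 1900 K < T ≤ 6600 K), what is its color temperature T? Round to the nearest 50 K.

ln(t − 10) = (235 + 305.0) / 138.5 = 3.8989.
t − 10 = e^3.8989 = 49.349, so t = 59.349.
T = 100·t = 5935 K → 5950 K to the nearest 50 K.

5950 K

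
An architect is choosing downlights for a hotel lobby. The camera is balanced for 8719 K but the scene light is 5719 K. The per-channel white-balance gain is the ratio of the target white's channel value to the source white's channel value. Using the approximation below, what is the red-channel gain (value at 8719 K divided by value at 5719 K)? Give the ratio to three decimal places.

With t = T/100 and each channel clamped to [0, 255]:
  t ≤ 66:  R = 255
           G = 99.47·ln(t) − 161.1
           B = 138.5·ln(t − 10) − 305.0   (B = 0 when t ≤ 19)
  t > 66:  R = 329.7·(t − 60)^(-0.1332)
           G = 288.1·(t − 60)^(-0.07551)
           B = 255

0.833

At 5719 K (t = 57.19):
  R = 255 by definition for t ≤ 66.
At 8719 K (t = 87.19):
  R = 329.7·(87.19 − 60)^(-0.1332) = 329.7·27.19^(-0.1332) = 329.7·0.64408 = 212.352.
Gain = 212.352 / 255.000 = 0.8328 → 0.833.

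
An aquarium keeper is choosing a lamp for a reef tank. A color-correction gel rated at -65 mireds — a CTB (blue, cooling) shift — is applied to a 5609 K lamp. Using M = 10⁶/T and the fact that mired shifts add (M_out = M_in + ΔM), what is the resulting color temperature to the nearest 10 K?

8830 K

M_in = 10⁶/5609 = 178.28 mireds.
M_out = 178.28 + (-65) = 113.28 mireds.
T_out = 10⁶/113.28 = 8827.3 K → 8830 K.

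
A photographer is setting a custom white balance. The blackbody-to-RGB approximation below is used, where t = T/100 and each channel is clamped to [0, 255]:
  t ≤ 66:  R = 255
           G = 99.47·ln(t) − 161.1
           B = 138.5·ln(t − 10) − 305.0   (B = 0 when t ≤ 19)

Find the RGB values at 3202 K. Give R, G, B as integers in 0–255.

t = 3202/100 = 32.02; the t ≤ 66 branch applies.
R = 255 by definition for t ≤ 66.
G = 99.47·ln 32.02 − 161.1 = 99.47·3.4664 − 161.1 = 183.699.
B = 138.5·ln(32.02 − 10) − 305.0 = 138.5·ln 22.02 − 305.0 = 138.5·3.0920 − 305.0 = 123.235.
Rounded: (255, 184, 123).

R=255, G=184, B=123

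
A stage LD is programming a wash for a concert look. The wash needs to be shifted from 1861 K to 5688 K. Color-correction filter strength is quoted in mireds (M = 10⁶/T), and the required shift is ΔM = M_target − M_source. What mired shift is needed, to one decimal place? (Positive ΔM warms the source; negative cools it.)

M_source = 10⁶/1861 = 537.346; M_target = 10⁶/5688 = 175.809.
ΔM = 175.809 − 537.346 = -361.537 → -361.5 mireds, a cooling shift.

-361.5 mireds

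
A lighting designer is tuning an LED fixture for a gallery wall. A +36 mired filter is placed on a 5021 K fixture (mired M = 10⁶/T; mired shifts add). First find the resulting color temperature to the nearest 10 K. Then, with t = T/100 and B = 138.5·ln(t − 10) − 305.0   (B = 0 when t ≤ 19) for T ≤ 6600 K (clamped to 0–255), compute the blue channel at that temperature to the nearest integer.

177

M_in = 10⁶/5021 = 199.16; M_out = 199.16 + (+36) = 235.16.
T_out = 10⁶/235.16 = 4252.4 K → 4250 K; t = 42.5.
B = 138.5·ln(42.5 − 10) − 305.0 = 138.5·ln 32.5 − 305.0 = 138.5·3.4812 − 305.0 = 177.152.
Rounded: 177.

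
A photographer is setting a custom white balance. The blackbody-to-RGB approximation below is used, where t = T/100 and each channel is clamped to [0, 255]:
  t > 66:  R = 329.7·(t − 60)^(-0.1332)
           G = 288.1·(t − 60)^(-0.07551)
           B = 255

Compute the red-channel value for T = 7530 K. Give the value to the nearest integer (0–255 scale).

229

t = 7530/100 = 75.3; the t > 66 branch applies.
R = 329.7·(75.3 − 60)^(-0.1332) = 329.7·15.3^(-0.1332) = 329.7·0.69534 = 229.255.
Rounded: 229.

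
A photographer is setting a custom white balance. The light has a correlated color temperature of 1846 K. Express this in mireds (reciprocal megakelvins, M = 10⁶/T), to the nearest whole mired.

M = 10⁶ / 1846 = 541.712 → 542 mireds.

542 mireds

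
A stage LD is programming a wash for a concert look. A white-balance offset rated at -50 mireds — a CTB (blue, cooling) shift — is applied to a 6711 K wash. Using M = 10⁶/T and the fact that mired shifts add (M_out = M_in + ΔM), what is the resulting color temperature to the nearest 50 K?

10100 K

M_in = 10⁶/6711 = 149.01 mireds.
M_out = 149.01 + (-50) = 99.01 mireds.
T_out = 10⁶/99.01 = 10100.1 K → 10100 K.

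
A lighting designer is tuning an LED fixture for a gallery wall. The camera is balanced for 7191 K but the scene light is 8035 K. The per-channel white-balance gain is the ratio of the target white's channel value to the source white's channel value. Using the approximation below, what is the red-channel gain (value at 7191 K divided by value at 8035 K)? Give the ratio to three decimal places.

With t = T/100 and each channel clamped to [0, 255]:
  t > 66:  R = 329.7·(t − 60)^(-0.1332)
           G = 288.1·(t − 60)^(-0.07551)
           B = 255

1.074

At 8035 K (t = 80.35):
  R = 329.7·(80.35 − 60)^(-0.1332) = 329.7·20.35^(-0.1332) = 329.7·0.66942 = 220.708.
At 7191 K (t = 71.91):
  R = 329.7·(71.91 − 60)^(-0.1332) = 329.7·11.91^(-0.1332) = 329.7·0.71893 = 237.032.
Gain = 237.032 / 220.708 = 1.0740 → 1.074.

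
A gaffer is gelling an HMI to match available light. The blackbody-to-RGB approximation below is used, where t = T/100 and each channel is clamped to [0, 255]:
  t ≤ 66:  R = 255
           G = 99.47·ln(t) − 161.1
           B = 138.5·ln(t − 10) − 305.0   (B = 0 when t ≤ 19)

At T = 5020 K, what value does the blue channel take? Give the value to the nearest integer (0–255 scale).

207

t = 5020/100 = 50.2; the t ≤ 66 branch applies.
B = 138.5·ln(50.2 − 10) − 305.0 = 138.5·ln 40.2 − 305.0 = 138.5·3.6939 − 305.0 = 206.601.
Rounded: 207.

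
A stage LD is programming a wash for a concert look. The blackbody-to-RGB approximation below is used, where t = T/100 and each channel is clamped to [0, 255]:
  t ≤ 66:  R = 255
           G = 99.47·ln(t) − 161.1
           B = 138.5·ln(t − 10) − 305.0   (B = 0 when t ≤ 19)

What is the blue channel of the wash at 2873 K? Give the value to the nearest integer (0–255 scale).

101

t = 2873/100 = 28.73; the t ≤ 66 branch applies.
B = 138.5·ln(28.73 − 10) − 305.0 = 138.5·ln 18.73 − 305.0 = 138.5·2.9301 − 305.0 = 100.823.
Rounded: 101.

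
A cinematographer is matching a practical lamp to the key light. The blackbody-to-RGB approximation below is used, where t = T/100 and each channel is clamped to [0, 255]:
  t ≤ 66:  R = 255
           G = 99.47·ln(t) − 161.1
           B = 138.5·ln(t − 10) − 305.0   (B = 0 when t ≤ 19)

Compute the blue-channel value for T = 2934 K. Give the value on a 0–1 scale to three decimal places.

t = 2934/100 = 29.34; the t ≤ 66 branch applies.
B = 138.5·ln(29.34 − 10) − 305.0 = 138.5·ln 19.34 − 305.0 = 138.5·2.9622 − 305.0 = 105.261.
On a 0–1 scale: 105.261/255 = 0.4128 → 0.413.

0.413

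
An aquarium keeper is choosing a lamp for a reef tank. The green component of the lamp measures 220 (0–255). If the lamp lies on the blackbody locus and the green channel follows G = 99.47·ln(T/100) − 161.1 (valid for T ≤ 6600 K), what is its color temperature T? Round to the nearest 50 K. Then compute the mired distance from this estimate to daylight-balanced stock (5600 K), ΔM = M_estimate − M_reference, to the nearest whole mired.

ln t = (220 + 161.1) / 99.47 = 3.8313.
t = e^3.8313 = 46.123.
T = 100·t = 4612 K → 4600 K to the nearest 50 K.
M_estimate = 10⁶/4600 = 217.39; M_reference = 10⁶/5600 = 178.57.
ΔM = 217.39 − 178.57 = 38.82 → +39 mireds.

+39 mireds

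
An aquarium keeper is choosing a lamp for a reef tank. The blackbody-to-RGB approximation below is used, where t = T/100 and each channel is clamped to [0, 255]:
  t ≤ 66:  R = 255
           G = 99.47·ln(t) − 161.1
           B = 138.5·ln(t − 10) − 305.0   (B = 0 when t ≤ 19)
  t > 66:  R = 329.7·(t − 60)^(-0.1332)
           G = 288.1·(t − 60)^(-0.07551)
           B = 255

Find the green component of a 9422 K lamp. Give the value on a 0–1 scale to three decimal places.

0.865

t = 9422/100 = 94.22; the t > 66 branch applies.
G = 288.1·(94.22 − 60)^(-0.07551) = 288.1·34.22^(-0.07551) = 288.1·0.76585 = 220.643.
On a 0–1 scale: 220.643/255 = 0.8653 → 0.865.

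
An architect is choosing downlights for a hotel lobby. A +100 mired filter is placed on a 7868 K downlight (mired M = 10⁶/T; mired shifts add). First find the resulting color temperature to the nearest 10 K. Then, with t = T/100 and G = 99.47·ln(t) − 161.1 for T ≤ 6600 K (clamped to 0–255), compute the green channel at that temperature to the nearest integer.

215

M_in = 10⁶/7868 = 127.10; M_out = 127.10 + (+100) = 227.10.
T_out = 10⁶/227.10 = 4403.4 K → 4400 K; t = 44.
G = 99.47·ln 44 − 161.1 = 99.47·3.7842 − 161.1 = 215.313.
Rounded: 215.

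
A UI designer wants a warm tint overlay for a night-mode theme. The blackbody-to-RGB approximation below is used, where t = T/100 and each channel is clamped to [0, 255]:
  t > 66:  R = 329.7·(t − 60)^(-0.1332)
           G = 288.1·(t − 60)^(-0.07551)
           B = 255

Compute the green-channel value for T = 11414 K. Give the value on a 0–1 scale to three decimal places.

0.836

t = 11414/100 = 114.14; the t > 66 branch applies.
G = 288.1·(114.14 − 60)^(-0.07551) = 288.1·54.14^(-0.07551) = 288.1·0.73978 = 213.130.
On a 0–1 scale: 213.130/255 = 0.8358 → 0.836.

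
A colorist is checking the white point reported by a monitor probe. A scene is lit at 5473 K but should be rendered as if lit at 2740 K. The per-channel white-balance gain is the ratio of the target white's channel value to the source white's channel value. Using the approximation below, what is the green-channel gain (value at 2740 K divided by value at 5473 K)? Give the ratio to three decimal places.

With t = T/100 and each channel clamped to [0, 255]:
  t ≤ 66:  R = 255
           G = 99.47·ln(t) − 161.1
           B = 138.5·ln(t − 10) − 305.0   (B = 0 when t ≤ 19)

0.710

At 5473 K (t = 54.73):
  G = 99.47·ln 54.73 − 161.1 = 99.47·4.0024 − 161.1 = 237.020.
At 2740 K (t = 27.4):
  G = 99.47·ln 27.4 − 161.1 = 99.47·3.3105 − 161.1 = 168.200.
Gain = 168.200 / 237.020 = 0.7096 → 0.710.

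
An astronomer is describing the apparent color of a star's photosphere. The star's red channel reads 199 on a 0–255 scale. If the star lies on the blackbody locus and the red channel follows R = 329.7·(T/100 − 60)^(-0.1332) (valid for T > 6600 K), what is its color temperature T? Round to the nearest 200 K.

(t − 60)^(-0.1332) = 199/329.7 = 0.60358.
t − 60 = 0.60358^(1/-0.1332) = 0.60358^(-7.508) = 44.273, so t = 104.273.
T = 100·t = 10427 K → 10400 K to the nearest 200 K.

10400 K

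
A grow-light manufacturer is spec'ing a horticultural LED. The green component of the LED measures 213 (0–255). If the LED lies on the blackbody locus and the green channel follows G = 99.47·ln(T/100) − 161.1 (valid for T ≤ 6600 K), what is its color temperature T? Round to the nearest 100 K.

4300 K

ln t = (213 + 161.1) / 99.47 = 3.7609.
t = e^3.7609 = 42.989.
T = 100·t = 4299 K → 4300 K to the nearest 100 K.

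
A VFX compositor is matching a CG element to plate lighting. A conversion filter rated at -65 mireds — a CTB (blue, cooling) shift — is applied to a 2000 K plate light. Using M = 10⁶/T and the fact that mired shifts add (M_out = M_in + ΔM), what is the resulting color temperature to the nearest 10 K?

M_in = 10⁶/2000 = 500.00 mireds.
M_out = 500.00 + (-65) = 435.00 mireds.
T_out = 10⁶/435.00 = 2298.9 K → 2300 K.

2300 K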